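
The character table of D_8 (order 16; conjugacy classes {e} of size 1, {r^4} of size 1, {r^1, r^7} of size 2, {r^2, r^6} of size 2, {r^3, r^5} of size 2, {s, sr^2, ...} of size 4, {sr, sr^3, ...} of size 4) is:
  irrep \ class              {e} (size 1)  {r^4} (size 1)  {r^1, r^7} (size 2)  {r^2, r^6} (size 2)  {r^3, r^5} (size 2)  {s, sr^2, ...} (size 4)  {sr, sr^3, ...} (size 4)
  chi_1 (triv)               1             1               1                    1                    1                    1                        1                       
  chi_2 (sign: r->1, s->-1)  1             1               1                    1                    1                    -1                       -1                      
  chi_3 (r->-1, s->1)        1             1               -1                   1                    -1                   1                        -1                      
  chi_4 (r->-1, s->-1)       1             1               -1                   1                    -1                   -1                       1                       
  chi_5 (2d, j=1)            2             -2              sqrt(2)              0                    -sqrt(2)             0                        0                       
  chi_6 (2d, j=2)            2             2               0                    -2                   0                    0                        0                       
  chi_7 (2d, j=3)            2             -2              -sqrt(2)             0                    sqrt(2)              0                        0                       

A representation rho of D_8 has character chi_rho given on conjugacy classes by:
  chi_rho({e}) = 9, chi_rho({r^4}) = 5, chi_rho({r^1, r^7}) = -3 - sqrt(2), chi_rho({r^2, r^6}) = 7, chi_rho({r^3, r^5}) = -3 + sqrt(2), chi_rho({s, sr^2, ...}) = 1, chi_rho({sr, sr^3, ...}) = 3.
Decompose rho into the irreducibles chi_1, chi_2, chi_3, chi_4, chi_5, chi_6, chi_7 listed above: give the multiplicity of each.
Multiplicities: chi_1: 2, chi_2: 0, chi_3: 2, chi_4: 3, chi_5: 0, chi_6: 0, chi_7: 1.

Use <chi_rho, chi> = (1/|G|) sum_C |C| * chi_rho(C) * conj(chi(C)) with |G| = 16 for each irreducible chi in the table:
  <chi_rho, chi_1> = (1/16)[1*(9)*conj(1) + 1*(5)*conj(1) + 2*(-3 - sqrt(2))*conj(1) + 2*(7)*conj(1) + 2*(-3 + sqrt(2))*conj(1) + 4*(1)*conj(1) + 4*(3)*conj(1)]
      = (1/16)[(9) + (5) + (-6 - 2*sqrt(2)) + (14) + (-6 + 2*sqrt(2)) + (4) + (12)] = 32/16 = 2
  <chi_rho, chi_2> = (1/16)[1*(9)*conj(1) + 1*(5)*conj(1) + 2*(-3 - sqrt(2))*conj(1) + 2*(7)*conj(1) + 2*(-3 + sqrt(2))*conj(1) + 4*(1)*conj(-1) + 4*(3)*conj(-1)]
      = (1/16)[(9) + (5) + (-6 - 2*sqrt(2)) + (14) + (-6 + 2*sqrt(2)) + (-4) + (-12)] = 0/16 = 0
  <chi_rho, chi_3> = (1/16)[1*(9)*conj(1) + 1*(5)*conj(1) + 2*(-3 - sqrt(2))*conj(-1) + 2*(7)*conj(1) + 2*(-3 + sqrt(2))*conj(-1) + 4*(1)*conj(1) + 4*(3)*conj(-1)]
      = (1/16)[(9) + (5) + (2*sqrt(2) + 6) + (14) + (6 - 2*sqrt(2)) + (4) + (-12)] = 32/16 = 2
  <chi_rho, chi_4> = (1/16)[1*(9)*conj(1) + 1*(5)*conj(1) + 2*(-3 - sqrt(2))*conj(-1) + 2*(7)*conj(1) + 2*(-3 + sqrt(2))*conj(-1) + 4*(1)*conj(-1) + 4*(3)*conj(1)]
      = (1/16)[(9) + (5) + (2*sqrt(2) + 6) + (14) + (6 - 2*sqrt(2)) + (-4) + (12)] = 48/16 = 3
  <chi_rho, chi_5> = (1/16)[1*(9)*conj(2) + 1*(5)*conj(-2) + 2*(-3 - sqrt(2))*conj(sqrt(2)) + 2*(7)*conj(0) + 2*(-3 + sqrt(2))*conj(-sqrt(2)) + 4*(1)*conj(0) + 4*(3)*conj(0)]
      = (1/16)[(18) + (-10) + (-6*sqrt(2) - 4) + (0) + (-4 + 6*sqrt(2)) + (0) + (0)] = 0/16 = 0
  <chi_rho, chi_6> = (1/16)[1*(9)*conj(2) + 1*(5)*conj(2) + 2*(-3 - sqrt(2))*conj(0) + 2*(7)*conj(-2) + 2*(-3 + sqrt(2))*conj(0) + 4*(1)*conj(0) + 4*(3)*conj(0)]
      = (1/16)[(18) + (10) + (0) + (-28) + (0) + (0) + (0)] = 0/16 = 0
  <chi_rho, chi_7> = (1/16)[1*(9)*conj(2) + 1*(5)*conj(-2) + 2*(-3 - sqrt(2))*conj(-sqrt(2)) + 2*(7)*conj(0) + 2*(-3 + sqrt(2))*conj(sqrt(2)) + 4*(1)*conj(0) + 4*(3)*conj(0)]
      = (1/16)[(18) + (-10) + (4 + 6*sqrt(2)) + (0) + (4 - 6*sqrt(2)) + (0) + (0)] = 16/16 = 1
Dimension check: dim(rho) = sum (mult * dim) = 2*1 + 0*1 + 2*1 + 3*1 + 0*2 + 0*2 + 1*2 = 9 = chi_rho(e) = 9.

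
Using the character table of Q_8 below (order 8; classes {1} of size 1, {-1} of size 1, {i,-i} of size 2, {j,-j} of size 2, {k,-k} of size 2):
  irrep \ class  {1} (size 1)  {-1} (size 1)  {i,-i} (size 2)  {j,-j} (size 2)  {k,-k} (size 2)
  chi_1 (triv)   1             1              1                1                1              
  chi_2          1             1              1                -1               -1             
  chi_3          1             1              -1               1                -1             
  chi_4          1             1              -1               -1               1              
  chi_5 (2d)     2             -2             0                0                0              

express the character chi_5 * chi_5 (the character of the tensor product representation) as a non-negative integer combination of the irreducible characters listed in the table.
chi_5 tensor chi_5 = chi_1 + chi_2 + chi_3 + chi_4 (all other irreducibles have multiplicity 0).

Argument: The character of a tensor product is the pointwise product (chi_5 * chi_5)(C) = chi_5(C) * chi_5(C):
  {1}: (2)*(2), {-1}: (-2)*(-2), {i,-i}: (0)*(0), {j,-j}: (0)*(0), {k,-k}: (0)*(0)
so (chi_5 * chi_5) takes values
  {1} -> 4, {-1} -> 4, {i,-i} -> 0, {j,-j} -> 0, {k,-k} -> 0.
Now take the inner product of this character with each irreducible chi from the table, <chi_5*chi_5, chi> = (1/8) sum_C |C| (chi_5*chi_5)(C) conj(chi(C)):
  <chi_5*chi_5, chi_1> = (1/8)[1*(4)*conj(1) + 1*(4)*conj(1) + 2*(0)*conj(1) + 2*(0)*conj(1) + 2*(0)*conj(1)]
      = (1/8)[(4) + (4) + (0) + (0) + (0)] = 8/8 = 1
  <chi_5*chi_5, chi_2> = (1/8)[1*(4)*conj(1) + 1*(4)*conj(1) + 2*(0)*conj(1) + 2*(0)*conj(-1) + 2*(0)*conj(-1)]
      = (1/8)[(4) + (4) + (0) + (0) + (0)] = 8/8 = 1
  <chi_5*chi_5, chi_3> = (1/8)[1*(4)*conj(1) + 1*(4)*conj(1) + 2*(0)*conj(-1) + 2*(0)*conj(1) + 2*(0)*conj(-1)]
      = (1/8)[(4) + (4) + (0) + (0) + (0)] = 8/8 = 1
  <chi_5*chi_5, chi_4> = (1/8)[1*(4)*conj(1) + 1*(4)*conj(1) + 2*(0)*conj(-1) + 2*(0)*conj(-1) + 2*(0)*conj(1)]
      = (1/8)[(4) + (4) + (0) + (0) + (0)] = 8/8 = 1
  <chi_5*chi_5, chi_5> = (1/8)[1*(4)*conj(2) + 1*(4)*conj(-2) + 2*(0)*conj(0) + 2*(0)*conj(0) + 2*(0)*conj(0)]
      = (1/8)[(8) + (-8) + (0) + (0) + (0)] = 0/8 = 0
Hence the multiplicities are chi_1: 1, chi_2: 1, chi_3: 1, chi_4: 1. Dimension check: dim(chi_5)*dim(chi_5) = 2*2 = 4 and sum (mult * dim) = 1*1 + 1*1 + 1*1 + 1*1 = 4.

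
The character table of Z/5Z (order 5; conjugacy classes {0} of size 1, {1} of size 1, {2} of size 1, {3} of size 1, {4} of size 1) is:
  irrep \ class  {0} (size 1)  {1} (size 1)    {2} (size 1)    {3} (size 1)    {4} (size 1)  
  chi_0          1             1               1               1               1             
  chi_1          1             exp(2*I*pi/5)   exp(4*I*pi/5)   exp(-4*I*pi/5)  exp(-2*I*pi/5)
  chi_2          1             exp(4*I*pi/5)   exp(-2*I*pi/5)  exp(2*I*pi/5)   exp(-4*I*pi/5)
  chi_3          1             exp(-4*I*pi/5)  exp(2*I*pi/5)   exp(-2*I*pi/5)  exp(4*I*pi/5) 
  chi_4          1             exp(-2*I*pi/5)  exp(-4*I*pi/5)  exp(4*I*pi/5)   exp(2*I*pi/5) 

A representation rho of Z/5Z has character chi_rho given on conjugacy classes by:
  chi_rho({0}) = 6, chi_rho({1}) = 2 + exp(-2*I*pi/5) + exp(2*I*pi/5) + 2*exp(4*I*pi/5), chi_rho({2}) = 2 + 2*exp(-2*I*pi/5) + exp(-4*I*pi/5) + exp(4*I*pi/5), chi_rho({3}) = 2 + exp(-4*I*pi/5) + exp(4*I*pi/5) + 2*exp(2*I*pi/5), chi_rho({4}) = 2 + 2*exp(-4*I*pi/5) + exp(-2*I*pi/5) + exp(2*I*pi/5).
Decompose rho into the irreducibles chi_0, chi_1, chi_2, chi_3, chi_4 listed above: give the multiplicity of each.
Multiplicities: chi_0: 2, chi_1: 1, chi_2: 2, chi_3: 0, chi_4: 1.

Explanation: Use <chi_rho, chi> = (1/|G|) sum_C |C| * chi_rho(C) * conj(chi(C)) with |G| = 5 for each irreducible chi in the table:
  <chi_rho, chi_0> = (1/5)[1*(6)*conj(1) + 1*(2 + exp(-2*I*pi/5) + exp(2*I*pi/5) + 2*exp(4*I*pi/5))*conj(1) + 1*(2 + 2*exp(-2*I*pi/5) + exp(-4*I*pi/5) + exp(4*I*pi/5))*conj(1) + 1*(2 + exp(-4*I*pi/5) + exp(4*I*pi/5) + 2*exp(2*I*pi/5))*conj(1) + 1*(2 + 2*exp(-4*I*pi/5) + exp(-2*I*pi/5) + exp(2*I*pi/5))*conj(1)]
      = (1/5)[(6) + (2 + exp(-2*I*pi/5) + exp(2*I*pi/5) + 2*exp(4*I*pi/5)) + (2 + 2*exp(-2*I*pi/5) + exp(-4*I*pi/5) + exp(4*I*pi/5)) + (2 + exp(-4*I*pi/5) + exp(4*I*pi/5) + 2*exp(2*I*pi/5)) + (2 + 2*exp(-4*I*pi/5) + exp(-2*I*pi/5) + exp(2*I*pi/5))] = 10/5 = 2
  <chi_rho, chi_1> = (1/5)[1*(6)*conj(1) + 1*(2 + exp(-2*I*pi/5) + exp(2*I*pi/5) + 2*exp(4*I*pi/5))*conj(exp(2*I*pi/5)) + 1*(2 + 2*exp(-2*I*pi/5) + exp(-4*I*pi/5) + exp(4*I*pi/5))*conj(exp(4*I*pi/5)) + 1*(2 + exp(-4*I*pi/5) + exp(4*I*pi/5) + 2*exp(2*I*pi/5))*conj(exp(-4*I*pi/5)) + 1*(2 + 2*exp(-4*I*pi/5) + exp(-2*I*pi/5) + exp(2*I*pi/5))*conj(exp(-2*I*pi/5))]
      = (1/5)[(6) + (1 + 2*exp(-2*I*pi/5) + exp(-4*I*pi/5) + 2*exp(2*I*pi/5)) + (1 + 2*exp(-4*I*pi/5) + exp(2*I*pi/5) + 2*exp(4*I*pi/5)) + (1 + 2*exp(-4*I*pi/5) + exp(-2*I*pi/5) + 2*exp(4*I*pi/5)) + (1 + 2*exp(-2*I*pi/5) + exp(4*I*pi/5) + 2*exp(2*I*pi/5))] = 5/5 = 1
  <chi_rho, chi_2> = (1/5)[1*(6)*conj(1) + 1*(2 + exp(-2*I*pi/5) + exp(2*I*pi/5) + 2*exp(4*I*pi/5))*conj(exp(4*I*pi/5)) + 1*(2 + 2*exp(-2*I*pi/5) + exp(-4*I*pi/5) + exp(4*I*pi/5))*conj(exp(-2*I*pi/5)) + 1*(2 + exp(-4*I*pi/5) + exp(4*I*pi/5) + 2*exp(2*I*pi/5))*conj(exp(2*I*pi/5)) + 1*(2 + 2*exp(-4*I*pi/5) + exp(-2*I*pi/5) + exp(2*I*pi/5))*conj(exp(-4*I*pi/5))]
      = (1/5)[(6) + (2 + 2*exp(-4*I*pi/5) + exp(-2*I*pi/5) + exp(4*I*pi/5)) + (2 + exp(-2*I*pi/5) + exp(-4*I*pi/5) + 2*exp(2*I*pi/5)) + (2 + 2*exp(-2*I*pi/5) + exp(4*I*pi/5) + exp(2*I*pi/5)) + (2 + exp(-4*I*pi/5) + exp(2*I*pi/5) + 2*exp(4*I*pi/5))] = 10/5 = 2
  <chi_rho, chi_3> = (1/5)[1*(6)*conj(1) + 1*(2 + exp(-2*I*pi/5) + exp(2*I*pi/5) + 2*exp(4*I*pi/5))*conj(exp(-4*I*pi/5)) + 1*(2 + 2*exp(-2*I*pi/5) + exp(-4*I*pi/5) + exp(4*I*pi/5))*conj(exp(2*I*pi/5)) + 1*(2 + exp(-4*I*pi/5) + exp(4*I*pi/5) + 2*exp(2*I*pi/5))*conj(exp(-2*I*pi/5)) + 1*(2 + 2*exp(-4*I*pi/5) + exp(-2*I*pi/5) + exp(2*I*pi/5))*conj(exp(4*I*pi/5))]
      = (1/5)[(6) + (2*exp(-2*I*pi/5) + exp(-4*I*pi/5) + exp(2*I*pi/5) + 2*exp(4*I*pi/5)) + (2*exp(-2*I*pi/5) + 2*exp(-4*I*pi/5) + exp(4*I*pi/5) + exp(2*I*pi/5)) + (exp(-2*I*pi/5) + exp(-4*I*pi/5) + 2*exp(4*I*pi/5) + 2*exp(2*I*pi/5)) + (2*exp(-4*I*pi/5) + exp(-2*I*pi/5) + exp(4*I*pi/5) + 2*exp(2*I*pi/5))] = 0/5 = 0
  <chi_rho, chi_4> = (1/5)[1*(6)*conj(1) + 1*(2 + exp(-2*I*pi/5) + exp(2*I*pi/5) + 2*exp(4*I*pi/5))*conj(exp(-2*I*pi/5)) + 1*(2 + 2*exp(-2*I*pi/5) + exp(-4*I*pi/5) + exp(4*I*pi/5))*conj(exp(-4*I*pi/5)) + 1*(2 + exp(-4*I*pi/5) + exp(4*I*pi/5) + 2*exp(2*I*pi/5))*conj(exp(4*I*pi/5)) + 1*(2 + 2*exp(-4*I*pi/5) + exp(-2*I*pi/5) + exp(2*I*pi/5))*conj(exp(2*I*pi/5))]
      = (1/5)[(6) + (1 + 2*exp(-4*I*pi/5) + exp(4*I*pi/5) + 2*exp(2*I*pi/5)) + (1 + exp(-2*I*pi/5) + 2*exp(4*I*pi/5) + 2*exp(2*I*pi/5)) + (1 + 2*exp(-2*I*pi/5) + 2*exp(-4*I*pi/5) + exp(2*I*pi/5)) + (1 + 2*exp(-2*I*pi/5) + exp(-4*I*pi/5) + 2*exp(4*I*pi/5))] = 5/5 = 1
(Exp terms are combined using exp(i*s)*conj(exp(i*t)) = exp(i*(s-t)), and sums of them are collapsed using the identity that for every m > 1 the m distinct m-th roots of unity sum to 0, e.g. 1 + exp(2*I*pi/3) + exp(-2*I*pi/3) = 0.)
Dimension check: dim(rho) = sum (mult * dim) = 2*1 + 1*1 + 2*1 + 0*1 + 1*1 = 6 = chi_rho(e) = 6.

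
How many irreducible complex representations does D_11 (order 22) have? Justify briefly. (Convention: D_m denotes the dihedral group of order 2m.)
7

Derivation: The number of irreducible complex representations of a finite group equals its number of conjugacy classes. D_11 has 7 conjugacy classes ((n+3)/2 for n odd), so D_11 (order 22) has exactly 7 irreducible complex representations.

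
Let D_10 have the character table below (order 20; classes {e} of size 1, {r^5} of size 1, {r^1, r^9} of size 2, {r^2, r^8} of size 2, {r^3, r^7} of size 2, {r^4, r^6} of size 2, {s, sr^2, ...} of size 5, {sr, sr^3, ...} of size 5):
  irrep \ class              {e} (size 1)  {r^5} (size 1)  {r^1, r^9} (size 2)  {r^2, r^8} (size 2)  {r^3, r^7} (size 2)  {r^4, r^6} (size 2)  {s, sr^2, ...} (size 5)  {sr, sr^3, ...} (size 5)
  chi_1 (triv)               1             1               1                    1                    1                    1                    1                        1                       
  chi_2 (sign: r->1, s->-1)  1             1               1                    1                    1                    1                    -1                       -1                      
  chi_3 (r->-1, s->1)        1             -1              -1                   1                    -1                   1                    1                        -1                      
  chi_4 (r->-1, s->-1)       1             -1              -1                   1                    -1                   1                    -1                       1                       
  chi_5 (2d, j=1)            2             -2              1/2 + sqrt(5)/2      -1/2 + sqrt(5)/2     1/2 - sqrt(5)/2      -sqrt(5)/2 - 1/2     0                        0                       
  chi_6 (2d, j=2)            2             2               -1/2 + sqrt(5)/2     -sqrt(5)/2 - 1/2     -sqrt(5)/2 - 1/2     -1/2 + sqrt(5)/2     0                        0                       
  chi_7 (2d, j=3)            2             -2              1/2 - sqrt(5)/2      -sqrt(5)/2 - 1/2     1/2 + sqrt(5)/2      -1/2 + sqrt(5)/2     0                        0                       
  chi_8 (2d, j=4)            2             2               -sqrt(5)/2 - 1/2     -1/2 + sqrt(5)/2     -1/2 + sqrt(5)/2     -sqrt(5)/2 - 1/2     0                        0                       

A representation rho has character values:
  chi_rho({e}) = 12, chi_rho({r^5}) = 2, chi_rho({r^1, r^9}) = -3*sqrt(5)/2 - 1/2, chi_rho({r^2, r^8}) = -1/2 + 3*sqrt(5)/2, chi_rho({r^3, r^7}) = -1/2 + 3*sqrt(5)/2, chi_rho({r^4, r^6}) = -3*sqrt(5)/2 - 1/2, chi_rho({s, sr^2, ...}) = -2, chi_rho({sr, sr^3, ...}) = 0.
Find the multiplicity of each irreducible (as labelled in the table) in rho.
Multiplicities: chi_1: 0, chi_2: 1, chi_3: 0, chi_4: 1, chi_5: 1, chi_6: 0, chi_7: 1, chi_8: 3.

Working: Use <chi_rho, chi> = (1/|G|) sum_C |C| * chi_rho(C) * conj(chi(C)) with |G| = 20 for each irreducible chi in the table:
  <chi_rho, chi_1> = (1/20)[1*(12)*conj(1) + 1*(2)*conj(1) + 2*(-3*sqrt(5)/2 - 1/2)*conj(1) + 2*(-1/2 + 3*sqrt(5)/2)*conj(1) + 2*(-1/2 + 3*sqrt(5)/2)*conj(1) + 2*(-3*sqrt(5)/2 - 1/2)*conj(1) + 5*(-2)*conj(1) + 5*(0)*conj(1)]
      = (1/20)[(12) + (2) + (-3*sqrt(5) - 1) + (-1 + 3*sqrt(5)) + (-1 + 3*sqrt(5)) + (-3*sqrt(5) - 1) + (-10) + (0)] = 0/20 = 0
  <chi_rho, chi_2> = (1/20)[1*(12)*conj(1) + 1*(2)*conj(1) + 2*(-3*sqrt(5)/2 - 1/2)*conj(1) + 2*(-1/2 + 3*sqrt(5)/2)*conj(1) + 2*(-1/2 + 3*sqrt(5)/2)*conj(1) + 2*(-3*sqrt(5)/2 - 1/2)*conj(1) + 5*(-2)*conj(-1) + 5*(0)*conj(-1)]
      = (1/20)[(12) + (2) + (-3*sqrt(5) - 1) + (-1 + 3*sqrt(5)) + (-1 + 3*sqrt(5)) + (-3*sqrt(5) - 1) + (10) + (0)] = 20/20 = 1
  <chi_rho, chi_3> = (1/20)[1*(12)*conj(1) + 1*(2)*conj(-1) + 2*(-3*sqrt(5)/2 - 1/2)*conj(-1) + 2*(-1/2 + 3*sqrt(5)/2)*conj(1) + 2*(-1/2 + 3*sqrt(5)/2)*conj(-1) + 2*(-3*sqrt(5)/2 - 1/2)*conj(1) + 5*(-2)*conj(1) + 5*(0)*conj(-1)]
      = (1/20)[(12) + (-2) + (1 + 3*sqrt(5)) + (-1 + 3*sqrt(5)) + (1 - 3*sqrt(5)) + (-3*sqrt(5) - 1) + (-10) + (0)] = 0/20 = 0
  <chi_rho, chi_4> = (1/20)[1*(12)*conj(1) + 1*(2)*conj(-1) + 2*(-3*sqrt(5)/2 - 1/2)*conj(-1) + 2*(-1/2 + 3*sqrt(5)/2)*conj(1) + 2*(-1/2 + 3*sqrt(5)/2)*conj(-1) + 2*(-3*sqrt(5)/2 - 1/2)*conj(1) + 5*(-2)*conj(-1) + 5*(0)*conj(1)]
      = (1/20)[(12) + (-2) + (1 + 3*sqrt(5)) + (-1 + 3*sqrt(5)) + (1 - 3*sqrt(5)) + (-3*sqrt(5) - 1) + (10) + (0)] = 20/20 = 1
  <chi_rho, chi_5> = (1/20)[1*(12)*conj(2) + 1*(2)*conj(-2) + 2*(-3*sqrt(5)/2 - 1/2)*conj(1/2 + sqrt(5)/2) + 2*(-1/2 + 3*sqrt(5)/2)*conj(-1/2 + sqrt(5)/2) + 2*(-1/2 + 3*sqrt(5)/2)*conj(1/2 - sqrt(5)/2) + 2*(-3*sqrt(5)/2 - 1/2)*conj(-sqrt(5)/2 - 1/2) + 5*(-2)*conj(0) + 5*(0)*conj(0)]
      = (1/20)[(24) + (-4) + (-8 - 2*sqrt(5)) + (8 - 2*sqrt(5)) + (-8 + 2*sqrt(5)) + (2*sqrt(5) + 8) + (0) + (0)] = 20/20 = 1
  <chi_rho, chi_6> = (1/20)[1*(12)*conj(2) + 1*(2)*conj(2) + 2*(-3*sqrt(5)/2 - 1/2)*conj(-1/2 + sqrt(5)/2) + 2*(-1/2 + 3*sqrt(5)/2)*conj(-sqrt(5)/2 - 1/2) + 2*(-1/2 + 3*sqrt(5)/2)*conj(-sqrt(5)/2 - 1/2) + 2*(-3*sqrt(5)/2 - 1/2)*conj(-1/2 + sqrt(5)/2) + 5*(-2)*conj(0) + 5*(0)*conj(0)]
      = (1/20)[(24) + (4) + (-7 + sqrt(5)) + (-7 - sqrt(5)) + (-7 - sqrt(5)) + (-7 + sqrt(5)) + (0) + (0)] = 0/20 = 0
  <chi_rho, chi_7> = (1/20)[1*(12)*conj(2) + 1*(2)*conj(-2) + 2*(-3*sqrt(5)/2 - 1/2)*conj(1/2 - sqrt(5)/2) + 2*(-1/2 + 3*sqrt(5)/2)*conj(-sqrt(5)/2 - 1/2) + 2*(-1/2 + 3*sqrt(5)/2)*conj(1/2 + sqrt(5)/2) + 2*(-3*sqrt(5)/2 - 1/2)*conj(-1/2 + sqrt(5)/2) + 5*(-2)*conj(0) + 5*(0)*conj(0)]
      = (1/20)[(24) + (-4) + (7 - sqrt(5)) + (-7 - sqrt(5)) + (sqrt(5) + 7) + (-7 + sqrt(5)) + (0) + (0)] = 20/20 = 1
  <chi_rho, chi_8> = (1/20)[1*(12)*conj(2) + 1*(2)*conj(2) + 2*(-3*sqrt(5)/2 - 1/2)*conj(-sqrt(5)/2 - 1/2) + 2*(-1/2 + 3*sqrt(5)/2)*conj(-1/2 + sqrt(5)/2) + 2*(-1/2 + 3*sqrt(5)/2)*conj(-1/2 + sqrt(5)/2) + 2*(-3*sqrt(5)/2 - 1/2)*conj(-sqrt(5)/2 - 1/2) + 5*(-2)*conj(0) + 5*(0)*conj(0)]
      = (1/20)[(24) + (4) + (2*sqrt(5) + 8) + (8 - 2*sqrt(5)) + (8 - 2*sqrt(5)) + (2*sqrt(5) + 8) + (0) + (0)] = 60/20 = 3
Dimension check: dim(rho) = sum (mult * dim) = 0*1 + 1*1 + 0*1 + 1*1 + 1*2 + 0*2 + 1*2 + 3*2 = 12 = chi_rho(e) = 12.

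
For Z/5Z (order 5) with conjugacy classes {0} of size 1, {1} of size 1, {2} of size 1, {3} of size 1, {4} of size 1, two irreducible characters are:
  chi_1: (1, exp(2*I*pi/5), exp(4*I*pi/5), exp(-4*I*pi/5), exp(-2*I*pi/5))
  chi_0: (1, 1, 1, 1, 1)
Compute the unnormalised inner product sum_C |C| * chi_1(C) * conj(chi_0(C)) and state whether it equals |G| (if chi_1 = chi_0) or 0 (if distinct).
Sum = 0; so <chi_1, chi_0> = 0 (distinct irreducibles are orthogonal).

Compute term by term over conjugacy classes (|C| * chi_1(C) * conj(chi_0(C))):
  1*(1)*conj(1) + 1*(exp(2*I*pi/5))*conj(1) + 1*(exp(4*I*pi/5))*conj(1) + 1*(exp(-4*I*pi/5))*conj(1) + 1*(exp(-2*I*pi/5))*conj(1)
  = (1) + (exp(2*I*pi/5)) + (exp(4*I*pi/5)) + (exp(-4*I*pi/5)) + (exp(-2*I*pi/5))
  = 0.
(Exp terms are combined using exp(i*s)*conj(exp(i*t)) = exp(i*(s-t)), and sums of them are collapsed using the identity that for every m > 1 the m distinct m-th roots of unity sum to 0, e.g. 1 + exp(2*I*pi/3) + exp(-2*I*pi/3) = 0.)
Dividing by |G| = 5 gives 0/5 = 0, matching the row-orthogonality relation <chi_1, chi_0> = [chi_1 = chi_0].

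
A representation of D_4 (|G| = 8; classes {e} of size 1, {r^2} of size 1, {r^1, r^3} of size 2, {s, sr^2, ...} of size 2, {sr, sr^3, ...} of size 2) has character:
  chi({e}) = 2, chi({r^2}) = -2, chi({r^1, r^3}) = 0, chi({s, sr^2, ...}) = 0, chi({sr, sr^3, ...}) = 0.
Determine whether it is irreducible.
Irreducible: <chi, chi> = 1.

Working: <chi, chi> = (1/|G|) sum_C |C| * |chi(C)|^2 = (1/8)[1*|2|^2 + 1*|-2|^2 + 2*|0|^2 + 2*|0|^2 + 2*|0|^2]
  = (1/8)[(4) + (4) + (0) + (0) + (0)] = 8/8 = 1.
A character is irreducible iff <chi, chi> = 1, so this representation is irreducible.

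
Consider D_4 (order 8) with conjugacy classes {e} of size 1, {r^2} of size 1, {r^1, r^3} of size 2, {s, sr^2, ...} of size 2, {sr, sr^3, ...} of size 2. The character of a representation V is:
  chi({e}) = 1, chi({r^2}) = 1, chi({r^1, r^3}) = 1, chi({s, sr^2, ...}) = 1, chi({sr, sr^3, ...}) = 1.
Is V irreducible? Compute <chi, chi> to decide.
Irreducible: <chi, chi> = 1.

Reasoning: <chi, chi> = (1/|G|) sum_C |C| * |chi(C)|^2 = (1/8)[1*|1|^2 + 1*|1|^2 + 2*|1|^2 + 2*|1|^2 + 2*|1|^2]
  = (1/8)[(1) + (1) + (2) + (2) + (2)] = 8/8 = 1.
A character is irreducible iff <chi, chi> = 1, so this representation is irreducible.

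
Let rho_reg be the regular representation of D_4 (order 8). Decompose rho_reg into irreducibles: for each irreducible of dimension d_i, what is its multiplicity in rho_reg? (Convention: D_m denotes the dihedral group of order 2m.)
Each irreducible V_i of dimension d_i appears with multiplicity d_i, i.e. rho_reg = (direct sum over all irreducibles V_i) d_i V_i. The irreducible dimensions for D_4 are 1, 1, 1, 1, 2: 4 irreducibles of dimension 1, each with multiplicity 1; 1 irreducible of dimension 2, with multiplicity 2. Total dimension 4*1*1 + 1*2*2 = 8 = |G|.

General theorem: in the regular representation of a finite group G, each irreducible appears with multiplicity equal to its dimension. Check: dim(rho_reg) = sum d_i^2 = 1 + 1 + 1 + 1 + 4 = 8 = |G|.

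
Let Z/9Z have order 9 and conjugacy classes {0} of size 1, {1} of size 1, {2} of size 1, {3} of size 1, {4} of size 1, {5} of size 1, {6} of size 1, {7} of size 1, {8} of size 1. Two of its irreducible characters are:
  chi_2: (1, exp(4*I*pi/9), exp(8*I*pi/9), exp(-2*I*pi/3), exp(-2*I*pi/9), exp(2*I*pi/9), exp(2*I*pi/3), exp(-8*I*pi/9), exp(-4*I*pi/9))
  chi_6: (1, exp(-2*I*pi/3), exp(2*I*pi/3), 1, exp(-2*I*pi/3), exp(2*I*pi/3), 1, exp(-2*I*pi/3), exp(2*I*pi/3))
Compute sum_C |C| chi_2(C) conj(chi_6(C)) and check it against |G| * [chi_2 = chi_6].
Sum = 0; so <chi_2, chi_6> = 0 (distinct irreducibles are orthogonal).

Working: Compute term by term over conjugacy classes (|C| * chi_2(C) * conj(chi_6(C))):
  1*(1)*conj(1) + 1*(exp(4*I*pi/9))*conj(exp(-2*I*pi/3)) + 1*(exp(8*I*pi/9))*conj(exp(2*I*pi/3)) + 1*(exp(-2*I*pi/3))*conj(1) + 1*(exp(-2*I*pi/9))*conj(exp(-2*I*pi/3)) + 1*(exp(2*I*pi/9))*conj(exp(2*I*pi/3)) + 1*(exp(2*I*pi/3))*conj(1) + 1*(exp(-8*I*pi/9))*conj(exp(-2*I*pi/3)) + 1*(exp(-4*I*pi/9))*conj(exp(2*I*pi/3))
  = (1) + (exp(-8*I*pi/9)) + (exp(2*I*pi/9)) + (exp(-2*I*pi/3)) + (exp(4*I*pi/9)) + (exp(-4*I*pi/9)) + (exp(2*I*pi/3)) + (exp(-2*I*pi/9)) + (exp(8*I*pi/9))
  = 0.
(Exp terms are combined using exp(i*s)*conj(exp(i*t)) = exp(i*(s-t)), and sums of them are collapsed using the identity that for every m > 1 the m distinct m-th roots of unity sum to 0, e.g. 1 + exp(2*I*pi/3) + exp(-2*I*pi/3) = 0.)
Dividing by |G| = 9 gives 0/9 = 0, matching the row-orthogonality relation <chi_2, chi_6> = [chi_2 = chi_6].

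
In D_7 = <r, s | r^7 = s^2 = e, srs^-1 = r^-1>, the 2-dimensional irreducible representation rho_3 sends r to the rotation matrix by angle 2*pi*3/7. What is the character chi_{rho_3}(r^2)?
chi_{rho_3}(r^2) = 2*cos(2*pi*3*2/7) = 2*cos(2*pi/7)

Argument: rho_3(r^2) is rotation by angle 2*pi*3*2/7, whose trace is 2*cos(2*pi*3*2/7) = 2*cos(2*pi/7).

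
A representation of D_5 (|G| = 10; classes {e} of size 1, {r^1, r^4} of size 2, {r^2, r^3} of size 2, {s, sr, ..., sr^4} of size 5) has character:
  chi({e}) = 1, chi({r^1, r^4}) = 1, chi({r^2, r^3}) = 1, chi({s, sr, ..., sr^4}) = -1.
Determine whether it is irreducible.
Irreducible: <chi, chi> = 1.

Justification: <chi, chi> = (1/|G|) sum_C |C| * |chi(C)|^2 = (1/10)[1*|1|^2 + 2*|1|^2 + 2*|1|^2 + 5*|-1|^2]
  = (1/10)[(1) + (2) + (2) + (5)] = 10/10 = 1.
A character is irreducible iff <chi, chi> = 1, so this representation is irreducible.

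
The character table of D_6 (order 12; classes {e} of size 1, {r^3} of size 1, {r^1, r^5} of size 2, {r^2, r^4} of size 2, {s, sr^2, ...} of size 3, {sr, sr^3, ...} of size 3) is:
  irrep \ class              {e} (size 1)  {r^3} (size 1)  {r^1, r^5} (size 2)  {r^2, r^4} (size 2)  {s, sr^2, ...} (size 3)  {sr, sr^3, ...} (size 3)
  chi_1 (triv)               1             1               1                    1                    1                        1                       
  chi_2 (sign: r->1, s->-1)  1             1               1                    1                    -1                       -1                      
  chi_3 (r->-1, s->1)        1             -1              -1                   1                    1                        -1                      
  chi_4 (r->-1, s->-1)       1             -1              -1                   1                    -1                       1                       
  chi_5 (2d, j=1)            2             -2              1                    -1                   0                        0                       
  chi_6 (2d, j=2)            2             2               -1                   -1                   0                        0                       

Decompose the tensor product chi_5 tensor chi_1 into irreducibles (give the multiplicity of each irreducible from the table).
chi_5 tensor chi_1 = chi_5 (all other irreducibles have multiplicity 0).

Reasoning: The character of a tensor product is the pointwise product (chi_5 * chi_1)(C) = chi_5(C) * chi_1(C):
  {e}: (2)*(1), {r^3}: (-2)*(1), {r^1, r^5}: (1)*(1), {r^2, r^4}: (-1)*(1), {s, sr^2, ...}: (0)*(1), {sr, sr^3, ...}: (0)*(1)
so (chi_5 * chi_1) takes values
  {e} -> 2, {r^3} -> -2, {r^1, r^5} -> 1, {r^2, r^4} -> -1, {s, sr^2, ...} -> 0, {sr, sr^3, ...} -> 0.
Now take the inner product of this character with each irreducible chi from the table, <chi_5*chi_1, chi> = (1/12) sum_C |C| (chi_5*chi_1)(C) conj(chi(C)):
  <chi_5*chi_1, chi_1> = (1/12)[1*(2)*conj(1) + 1*(-2)*conj(1) + 2*(1)*conj(1) + 2*(-1)*conj(1) + 3*(0)*conj(1) + 3*(0)*conj(1)]
      = (1/12)[(2) + (-2) + (2) + (-2) + (0) + (0)] = 0/12 = 0
  <chi_5*chi_1, chi_2> = (1/12)[1*(2)*conj(1) + 1*(-2)*conj(1) + 2*(1)*conj(1) + 2*(-1)*conj(1) + 3*(0)*conj(-1) + 3*(0)*conj(-1)]
      = (1/12)[(2) + (-2) + (2) + (-2) + (0) + (0)] = 0/12 = 0
  <chi_5*chi_1, chi_3> = (1/12)[1*(2)*conj(1) + 1*(-2)*conj(-1) + 2*(1)*conj(-1) + 2*(-1)*conj(1) + 3*(0)*conj(1) + 3*(0)*conj(-1)]
      = (1/12)[(2) + (2) + (-2) + (-2) + (0) + (0)] = 0/12 = 0
  <chi_5*chi_1, chi_4> = (1/12)[1*(2)*conj(1) + 1*(-2)*conj(-1) + 2*(1)*conj(-1) + 2*(-1)*conj(1) + 3*(0)*conj(-1) + 3*(0)*conj(1)]
      = (1/12)[(2) + (2) + (-2) + (-2) + (0) + (0)] = 0/12 = 0
  <chi_5*chi_1, chi_5> = (1/12)[1*(2)*conj(2) + 1*(-2)*conj(-2) + 2*(1)*conj(1) + 2*(-1)*conj(-1) + 3*(0)*conj(0) + 3*(0)*conj(0)]
      = (1/12)[(4) + (4) + (2) + (2) + (0) + (0)] = 12/12 = 1
  <chi_5*chi_1, chi_6> = (1/12)[1*(2)*conj(2) + 1*(-2)*conj(2) + 2*(1)*conj(-1) + 2*(-1)*conj(-1) + 3*(0)*conj(0) + 3*(0)*conj(0)]
      = (1/12)[(4) + (-4) + (-2) + (2) + (0) + (0)] = 0/12 = 0
Hence the multiplicities are chi_5: 1. Dimension check: dim(chi_5)*dim(chi_1) = 2*1 = 2 and sum (mult * dim) = 1*2 = 2.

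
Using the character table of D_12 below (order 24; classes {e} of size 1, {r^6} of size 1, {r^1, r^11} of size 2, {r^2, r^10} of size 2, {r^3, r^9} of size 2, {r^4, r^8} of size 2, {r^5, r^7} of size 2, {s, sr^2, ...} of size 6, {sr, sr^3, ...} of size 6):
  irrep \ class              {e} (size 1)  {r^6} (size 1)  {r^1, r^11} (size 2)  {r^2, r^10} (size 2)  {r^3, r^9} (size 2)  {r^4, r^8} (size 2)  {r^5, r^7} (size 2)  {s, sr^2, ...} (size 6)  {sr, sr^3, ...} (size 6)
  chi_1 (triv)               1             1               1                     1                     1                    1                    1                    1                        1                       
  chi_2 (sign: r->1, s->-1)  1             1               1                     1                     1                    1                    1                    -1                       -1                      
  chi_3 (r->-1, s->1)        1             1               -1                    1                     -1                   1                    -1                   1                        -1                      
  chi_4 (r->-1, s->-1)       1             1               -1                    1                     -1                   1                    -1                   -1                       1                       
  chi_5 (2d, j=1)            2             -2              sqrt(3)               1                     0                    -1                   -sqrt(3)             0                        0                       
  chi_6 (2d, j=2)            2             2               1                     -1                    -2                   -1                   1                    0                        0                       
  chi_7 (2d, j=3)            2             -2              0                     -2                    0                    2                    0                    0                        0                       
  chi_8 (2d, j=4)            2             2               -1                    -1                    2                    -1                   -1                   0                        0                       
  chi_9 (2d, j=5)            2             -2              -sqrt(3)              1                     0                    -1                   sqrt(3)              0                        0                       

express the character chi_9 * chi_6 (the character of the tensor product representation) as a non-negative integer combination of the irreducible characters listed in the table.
chi_9 tensor chi_6 = chi_7 + chi_9 (all other irreducibles have multiplicity 0).

The character of a tensor product is the pointwise product (chi_9 * chi_6)(C) = chi_9(C) * chi_6(C):
  {e}: (2)*(2), {r^6}: (-2)*(2), {r^1, r^11}: (-sqrt(3))*(1), {r^2, r^10}: (1)*(-1), {r^3, r^9}: (0)*(-2), {r^4, r^8}: (-1)*(-1), {r^5, r^7}: (sqrt(3))*(1), {s, sr^2, ...}: (0)*(0), {sr, sr^3, ...}: (0)*(0)
so (chi_9 * chi_6) takes values
  {e} -> 4, {r^6} -> -4, {r^1, r^11} -> -sqrt(3), {r^2, r^10} -> -1, {r^3, r^9} -> 0, {r^4, r^8} -> 1, {r^5, r^7} -> sqrt(3), {s, sr^2, ...} -> 0, {sr, sr^3, ...} -> 0.
Now take the inner product of this character with each irreducible chi from the table, <chi_9*chi_6, chi> = (1/24) sum_C |C| (chi_9*chi_6)(C) conj(chi(C)):
  <chi_9*chi_6, chi_1> = (1/24)[1*(4)*conj(1) + 1*(-4)*conj(1) + 2*(-sqrt(3))*conj(1) + 2*(-1)*conj(1) + 2*(0)*conj(1) + 2*(1)*conj(1) + 2*(sqrt(3))*conj(1) + 6*(0)*conj(1) + 6*(0)*conj(1)]
      = (1/24)[(4) + (-4) + (-2*sqrt(3)) + (-2) + (0) + (2) + (2*sqrt(3)) + (0) + (0)] = 0/24 = 0
  <chi_9*chi_6, chi_2> = (1/24)[1*(4)*conj(1) + 1*(-4)*conj(1) + 2*(-sqrt(3))*conj(1) + 2*(-1)*conj(1) + 2*(0)*conj(1) + 2*(1)*conj(1) + 2*(sqrt(3))*conj(1) + 6*(0)*conj(-1) + 6*(0)*conj(-1)]
      = (1/24)[(4) + (-4) + (-2*sqrt(3)) + (-2) + (0) + (2) + (2*sqrt(3)) + (0) + (0)] = 0/24 = 0
  <chi_9*chi_6, chi_3> = (1/24)[1*(4)*conj(1) + 1*(-4)*conj(1) + 2*(-sqrt(3))*conj(-1) + 2*(-1)*conj(1) + 2*(0)*conj(-1) + 2*(1)*conj(1) + 2*(sqrt(3))*conj(-1) + 6*(0)*conj(1) + 6*(0)*conj(-1)]
      = (1/24)[(4) + (-4) + (2*sqrt(3)) + (-2) + (0) + (2) + (-2*sqrt(3)) + (0) + (0)] = 0/24 = 0
  <chi_9*chi_6, chi_4> = (1/24)[1*(4)*conj(1) + 1*(-4)*conj(1) + 2*(-sqrt(3))*conj(-1) + 2*(-1)*conj(1) + 2*(0)*conj(-1) + 2*(1)*conj(1) + 2*(sqrt(3))*conj(-1) + 6*(0)*conj(-1) + 6*(0)*conj(1)]
      = (1/24)[(4) + (-4) + (2*sqrt(3)) + (-2) + (0) + (2) + (-2*sqrt(3)) + (0) + (0)] = 0/24 = 0
  <chi_9*chi_6, chi_5> = (1/24)[1*(4)*conj(2) + 1*(-4)*conj(-2) + 2*(-sqrt(3))*conj(sqrt(3)) + 2*(-1)*conj(1) + 2*(0)*conj(0) + 2*(1)*conj(-1) + 2*(sqrt(3))*conj(-sqrt(3)) + 6*(0)*conj(0) + 6*(0)*conj(0)]
      = (1/24)[(8) + (8) + (-6) + (-2) + (0) + (-2) + (-6) + (0) + (0)] = 0/24 = 0
  <chi_9*chi_6, chi_6> = (1/24)[1*(4)*conj(2) + 1*(-4)*conj(2) + 2*(-sqrt(3))*conj(1) + 2*(-1)*conj(-1) + 2*(0)*conj(-2) + 2*(1)*conj(-1) + 2*(sqrt(3))*conj(1) + 6*(0)*conj(0) + 6*(0)*conj(0)]
      = (1/24)[(8) + (-8) + (-2*sqrt(3)) + (2) + (0) + (-2) + (2*sqrt(3)) + (0) + (0)] = 0/24 = 0
  <chi_9*chi_6, chi_7> = (1/24)[1*(4)*conj(2) + 1*(-4)*conj(-2) + 2*(-sqrt(3))*conj(0) + 2*(-1)*conj(-2) + 2*(0)*conj(0) + 2*(1)*conj(2) + 2*(sqrt(3))*conj(0) + 6*(0)*conj(0) + 6*(0)*conj(0)]
      = (1/24)[(8) + (8) + (0) + (4) + (0) + (4) + (0) + (0) + (0)] = 24/24 = 1
  <chi_9*chi_6, chi_8> = (1/24)[1*(4)*conj(2) + 1*(-4)*conj(2) + 2*(-sqrt(3))*conj(-1) + 2*(-1)*conj(-1) + 2*(0)*conj(2) + 2*(1)*conj(-1) + 2*(sqrt(3))*conj(-1) + 6*(0)*conj(0) + 6*(0)*conj(0)]
      = (1/24)[(8) + (-8) + (2*sqrt(3)) + (2) + (0) + (-2) + (-2*sqrt(3)) + (0) + (0)] = 0/24 = 0
  <chi_9*chi_6, chi_9> = (1/24)[1*(4)*conj(2) + 1*(-4)*conj(-2) + 2*(-sqrt(3))*conj(-sqrt(3)) + 2*(-1)*conj(1) + 2*(0)*conj(0) + 2*(1)*conj(-1) + 2*(sqrt(3))*conj(sqrt(3)) + 6*(0)*conj(0) + 6*(0)*conj(0)]
      = (1/24)[(8) + (8) + (6) + (-2) + (0) + (-2) + (6) + (0) + (0)] = 24/24 = 1
Hence the multiplicities are chi_7: 1, chi_9: 1. Dimension check: dim(chi_9)*dim(chi_6) = 2*2 = 4 and sum (mult * dim) = 1*2 + 1*2 = 4.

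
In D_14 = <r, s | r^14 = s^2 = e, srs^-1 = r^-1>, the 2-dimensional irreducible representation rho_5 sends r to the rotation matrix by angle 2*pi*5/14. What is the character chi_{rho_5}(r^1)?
chi_{rho_5}(r^1) = 2*cos(2*pi*5*1/14) = -2*cos(2*pi/7)

Working: rho_5(r^1) is rotation by angle 2*pi*5*1/14, whose trace is 2*cos(2*pi*5*1/14) = -2*cos(2*pi/7).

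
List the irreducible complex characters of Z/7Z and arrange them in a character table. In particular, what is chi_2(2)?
Character table of Z/7Z (irreps indexed chi_0,...,chi_6 with chi_k(m) = zeta_7^(k*m), zeta_7 = exp(2*pi*i/7)):
  irrep \ class  {0} (size 1)  {1} (size 1)    {2} (size 1)    {3} (size 1)    {4} (size 1)    {5} (size 1)    {6} (size 1)  
  chi_0          1             1               1               1               1               1               1             
  chi_1          1             exp(2*I*pi/7)   exp(4*I*pi/7)   exp(6*I*pi/7)   exp(-6*I*pi/7)  exp(-4*I*pi/7)  exp(-2*I*pi/7)
  chi_2          1             exp(4*I*pi/7)   exp(-6*I*pi/7)  exp(-2*I*pi/7)  exp(2*I*pi/7)   exp(6*I*pi/7)   exp(-4*I*pi/7)
  chi_3          1             exp(6*I*pi/7)   exp(-2*I*pi/7)  exp(4*I*pi/7)   exp(-4*I*pi/7)  exp(2*I*pi/7)   exp(-6*I*pi/7)
  chi_4          1             exp(-6*I*pi/7)  exp(2*I*pi/7)   exp(-4*I*pi/7)  exp(4*I*pi/7)   exp(-2*I*pi/7)  exp(6*I*pi/7) 
  chi_5          1             exp(-4*I*pi/7)  exp(6*I*pi/7)   exp(2*I*pi/7)   exp(-2*I*pi/7)  exp(-6*I*pi/7)  exp(4*I*pi/7) 
  chi_6          1             exp(-2*I*pi/7)  exp(-4*I*pi/7)  exp(-6*I*pi/7)  exp(6*I*pi/7)   exp(4*I*pi/7)   exp(2*I*pi/7) 

Spot check: chi_2(2) = zeta_7^(2*2) = zeta_7^4 = exp(-6*I*pi/7).

Proof sketch: Z/7Z is abelian, so all 7 irreducible complex representations are 1-dimensional. They are given by chi_k(m) = zeta_7^(k*m) for k = 0,...,6. Row orthogonality: sum_m chi_k(m) conj(chi_l(m)) = 7 * [k = l].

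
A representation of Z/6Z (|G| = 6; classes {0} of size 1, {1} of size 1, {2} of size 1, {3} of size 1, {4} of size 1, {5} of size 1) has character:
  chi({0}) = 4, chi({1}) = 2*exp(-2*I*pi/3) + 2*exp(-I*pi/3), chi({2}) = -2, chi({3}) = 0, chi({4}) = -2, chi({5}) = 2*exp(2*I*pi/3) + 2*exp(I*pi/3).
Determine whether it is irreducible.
Not irreducible (reducible): <chi, chi> = 8 > 1.

Justification: <chi, chi> = (1/|G|) sum_C |C| * |chi(C)|^2 = (1/6)[1*|4|^2 + 1*|2*exp(-2*I*pi/3) + 2*exp(-I*pi/3)|^2 + 1*|-2|^2 + 1*|0|^2 + 1*|-2|^2 + 1*|2*exp(2*I*pi/3) + 2*exp(I*pi/3)|^2]
  = (1/6)[(16) + (12) + (4) + (0) + (4) + (12)] = 48/6 = 8.
(Exp terms are combined using exp(i*s)*conj(exp(i*t)) = exp(i*(s-t)), and sums of them are collapsed using the identity that for every m > 1 the m distinct m-th roots of unity sum to 0, e.g. 1 + exp(2*I*pi/3) + exp(-2*I*pi/3) = 0.)
A character is irreducible iff <chi, chi> = 1, so this representation is reducible.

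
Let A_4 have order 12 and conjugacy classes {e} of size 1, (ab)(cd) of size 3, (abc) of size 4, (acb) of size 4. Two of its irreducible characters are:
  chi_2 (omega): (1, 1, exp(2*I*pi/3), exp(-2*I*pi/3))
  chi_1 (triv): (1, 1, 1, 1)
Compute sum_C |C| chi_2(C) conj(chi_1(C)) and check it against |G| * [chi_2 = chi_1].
Sum = 0; so <chi_2, chi_1> = 0 (distinct irreducibles are orthogonal).

Working: Compute term by term over conjugacy classes (|C| * chi_2(C) * conj(chi_1(C))):
  1*(1)*conj(1) + 3*(1)*conj(1) + 4*(exp(2*I*pi/3))*conj(1) + 4*(exp(-2*I*pi/3))*conj(1)
  = (1) + (3) + (4*exp(2*I*pi/3)) + (4*exp(-2*I*pi/3))
  = 0.
(Exp terms are combined using exp(i*s)*conj(exp(i*t)) = exp(i*(s-t)), and sums of them are collapsed using the identity that for every m > 1 the m distinct m-th roots of unity sum to 0, e.g. 1 + exp(2*I*pi/3) + exp(-2*I*pi/3) = 0.)
Dividing by |G| = 12 gives 0/12 = 0, matching the row-orthogonality relation <chi_2, chi_1> = [chi_2 = chi_1].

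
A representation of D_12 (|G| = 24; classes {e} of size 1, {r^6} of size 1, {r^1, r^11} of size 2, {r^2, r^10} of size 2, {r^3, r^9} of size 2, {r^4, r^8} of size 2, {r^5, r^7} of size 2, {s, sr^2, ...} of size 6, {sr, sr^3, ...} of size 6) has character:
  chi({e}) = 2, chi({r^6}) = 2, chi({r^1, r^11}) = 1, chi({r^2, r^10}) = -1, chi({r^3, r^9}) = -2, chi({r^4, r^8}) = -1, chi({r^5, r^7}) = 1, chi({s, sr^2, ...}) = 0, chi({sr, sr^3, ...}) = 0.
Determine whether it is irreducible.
Irreducible: <chi, chi> = 1.

Solution. <chi, chi> = (1/|G|) sum_C |C| * |chi(C)|^2 = (1/24)[1*|2|^2 + 1*|2|^2 + 2*|1|^2 + 2*|-1|^2 + 2*|-2|^2 + 2*|-1|^2 + 2*|1|^2 + 6*|0|^2 + 6*|0|^2]
  = (1/24)[(4) + (4) + (2) + (2) + (8) + (2) + (2) + (0) + (0)] = 24/24 = 1.
A character is irreducible iff <chi, chi> = 1, so this representation is irreducible.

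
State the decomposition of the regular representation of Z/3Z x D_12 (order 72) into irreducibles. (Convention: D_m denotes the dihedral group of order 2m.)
Each irreducible V_i of dimension d_i appears with multiplicity d_i, i.e. rho_reg = (direct sum over all irreducibles V_i) d_i V_i. The irreducible dimensions for Z/3Z x D_12 are 1, 1, 1, 1, 1, 1, 1, 1, 1, 1, 1, 1, 2, 2, 2, 2, 2, 2, 2, 2, 2, 2, 2, 2, 2, 2, 2: 12 irreducibles of dimension 1, each with multiplicity 1; 15 irreducibles of dimension 2, each with multiplicity 2. Total dimension 12*1*1 + 15*2*2 = 72 = |G|.

General theorem: in the regular representation of a finite group G, each irreducible appears with multiplicity equal to its dimension. Check: dim(rho_reg) = sum d_i^2 = 1 + 1 + 1 + 1 + 1 + 1 + 1 + 1 + 1 + 1 + 1 + 1 + 4 + 4 + 4 + 4 + 4 + 4 + 4 + 4 + 4 + 4 + 4 + 4 + 4 + 4 + 4 = 72 = |G|.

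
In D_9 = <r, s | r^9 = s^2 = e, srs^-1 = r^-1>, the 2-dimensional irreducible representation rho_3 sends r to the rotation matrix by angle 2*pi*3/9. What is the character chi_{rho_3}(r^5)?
chi_{rho_3}(r^5) = 2*cos(2*pi*3*5/9) = -1

rho_3(r^5) is rotation by angle 2*pi*3*5/9, whose trace is 2*cos(2*pi*3*5/9) = -1.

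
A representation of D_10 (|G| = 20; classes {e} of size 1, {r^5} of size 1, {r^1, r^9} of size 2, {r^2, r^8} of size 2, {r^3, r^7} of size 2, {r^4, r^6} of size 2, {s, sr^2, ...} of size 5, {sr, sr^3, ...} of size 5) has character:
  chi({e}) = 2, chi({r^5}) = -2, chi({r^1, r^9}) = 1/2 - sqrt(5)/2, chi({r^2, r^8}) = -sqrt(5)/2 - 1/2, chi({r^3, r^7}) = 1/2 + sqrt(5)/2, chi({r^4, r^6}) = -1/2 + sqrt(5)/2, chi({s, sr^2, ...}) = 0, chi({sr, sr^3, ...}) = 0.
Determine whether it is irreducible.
Irreducible: <chi, chi> = 1.

Derivation: <chi, chi> = (1/|G|) sum_C |C| * |chi(C)|^2 = (1/20)[1*|2|^2 + 1*|-2|^2 + 2*|1/2 - sqrt(5)/2|^2 + 2*|-sqrt(5)/2 - 1/2|^2 + 2*|1/2 + sqrt(5)/2|^2 + 2*|-1/2 + sqrt(5)/2|^2 + 5*|0|^2 + 5*|0|^2]
  = (1/20)[(4) + (4) + (3 - sqrt(5)) + (sqrt(5) + 3) + (sqrt(5) + 3) + (3 - sqrt(5)) + (0) + (0)] = 20/20 = 1.
A character is irreducible iff <chi, chi> = 1, so this representation is irreducible.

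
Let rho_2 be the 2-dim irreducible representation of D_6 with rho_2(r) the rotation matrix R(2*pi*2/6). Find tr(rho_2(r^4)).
chi_{rho_2}(r^4) = 2*cos(2*pi*2*4/6) = -1

Reasoning: rho_2(r^4) is rotation by angle 2*pi*2*4/6, whose trace is 2*cos(2*pi*2*4/6) = -1.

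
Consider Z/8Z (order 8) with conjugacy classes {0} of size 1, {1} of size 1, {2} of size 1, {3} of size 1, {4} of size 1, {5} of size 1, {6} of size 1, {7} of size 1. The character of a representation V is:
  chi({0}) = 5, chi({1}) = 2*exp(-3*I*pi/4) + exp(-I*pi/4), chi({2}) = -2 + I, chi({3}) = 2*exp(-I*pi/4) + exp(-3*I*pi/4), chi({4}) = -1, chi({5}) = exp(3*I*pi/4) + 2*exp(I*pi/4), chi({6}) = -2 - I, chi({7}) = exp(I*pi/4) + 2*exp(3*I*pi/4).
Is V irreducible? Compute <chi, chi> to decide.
Not irreducible (reducible): <chi, chi> = 7 > 1.

<chi, chi> = (1/|G|) sum_C |C| * |chi(C)|^2 = (1/8)[1*|5|^2 + 1*|2*exp(-3*I*pi/4) + exp(-I*pi/4)|^2 + 1*|-2 + I|^2 + 1*|2*exp(-I*pi/4) + exp(-3*I*pi/4)|^2 + 1*|-1|^2 + 1*|exp(3*I*pi/4) + 2*exp(I*pi/4)|^2 + 1*|-2 - I|^2 + 1*|exp(I*pi/4) + 2*exp(3*I*pi/4)|^2]
  = (1/8)[(25) + (5) + (5) + (5) + (1) + (5) + (5) + (5)] = 56/8 = 7.
(Exp terms are combined using exp(i*s)*conj(exp(i*t)) = exp(i*(s-t)), and sums of them are collapsed using the identity that for every m > 1 the m distinct m-th roots of unity sum to 0, e.g. 1 + exp(2*I*pi/3) + exp(-2*I*pi/3) = 0.)
A character is irreducible iff <chi, chi> = 1, so this representation is reducible.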